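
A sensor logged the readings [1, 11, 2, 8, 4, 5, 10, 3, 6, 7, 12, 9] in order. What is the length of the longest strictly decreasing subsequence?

4

Negate each value so 'decreasing' becomes 'increasing', then run patience tails on the negated sequence:
-1 → extends → [-1]
-11 → replaces -1 → [-11]
-2 → extends → [-11, -2]
-8 → replaces -2 → [-11, -8]
-4 → extends → [-11, -8, -4]
-5 → replaces -4 → [-11, -8, -5]
-10 → replaces -8 → [-11, -10, -5]
-3 → extends → [-11, -10, -5, -3]
-6 → replaces -5 → [-11, -10, -6, -3]
-7 → replaces -6 → [-11, -10, -7, -3]
-12 → replaces -11 → [-12, -10, -7, -3]
-9 → replaces -7 → [-12, -10, -9, -3]
Four tails, so the longest strictly decreasing subsequence of the original has length 4.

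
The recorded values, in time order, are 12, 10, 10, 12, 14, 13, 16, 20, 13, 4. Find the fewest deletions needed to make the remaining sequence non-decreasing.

4

Fewest deletions = n − (longest non-decreasing subsequence).
Patience tails:
12 → extends → [12]
10 → replaces 12 → [10]
10 → extends → [10, 10]
12 → extends → [10, 10, 12]
14 → extends → [10, 10, 12, 14]
13 → replaces 14 → [10, 10, 12, 13]
16 → extends → [10, 10, 12, 13, 16]
20 → extends → [10, 10, 12, 13, 16, 20]
13 → replaces 16 → [10, 10, 12, 13, 13, 20]
4 → replaces 10 → [4, 10, 12, 13, 13, 20]
Longest non-decreasing subsequence has length 6, so deletions = 10 − 6 = 4.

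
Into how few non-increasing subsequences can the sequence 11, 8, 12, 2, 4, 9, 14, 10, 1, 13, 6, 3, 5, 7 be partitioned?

5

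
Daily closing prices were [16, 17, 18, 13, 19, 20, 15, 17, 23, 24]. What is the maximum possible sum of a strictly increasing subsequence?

Let S[i] be the best sum of a strictly increasing subsequence ending at i:
i:       1   2   3   4   5   6   7   8   9  10
a[i]:   16  17  18  13  19  20  15  17  23  24
S:      16  33  51  13  70  90  28  45 113 137
Maximum is 137 (e.g. 16 + 17 + 18 + 19 + 20 + 23 + 24).

137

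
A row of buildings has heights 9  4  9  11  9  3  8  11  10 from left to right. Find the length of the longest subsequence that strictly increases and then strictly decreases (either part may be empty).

inc[i] = longest strictly increasing subsequence ending at i; dec[i] = longest strictly decreasing subsequence starting at i:
i:      1  2  3  4  5  6  7  8  9
a[i]:   9  4  9 11  9  3  8 11 10
inc:    1  1  2  3  2  1  2  3  3
dec:    3  2  2  3  2  1  1  2  1
Best peak at i=4 (value 11): inc=3, dec=3, length 3+3−1 = 5.

5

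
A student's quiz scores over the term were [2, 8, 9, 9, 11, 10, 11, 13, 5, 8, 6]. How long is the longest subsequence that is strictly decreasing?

Negate each value so 'decreasing' becomes 'increasing', then run patience tails on the negated sequence:
-2 → extends → [-2]
-8 → replaces -2 → [-8]
-9 → replaces -8 → [-9]
-9 → already a tail → [-9]
-11 → replaces -9 → [-11]
-10 → extends → [-11, -10]
-11 → already a tail → [-11, -10]
-13 → replaces -11 → [-13, -10]
-5 → extends → [-13, -10, -5]
-8 → replaces -5 → [-13, -10, -8]
-6 → extends → [-13, -10, -8, -6]
Four tails, so the longest strictly decreasing subsequence of the original has length 4.

4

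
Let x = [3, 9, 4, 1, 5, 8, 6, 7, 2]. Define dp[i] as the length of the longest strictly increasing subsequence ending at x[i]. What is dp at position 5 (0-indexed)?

dp[i] = 1 + max{dp[j] : j<i, x[j]<x[i]} (or 1 if no such j):
i:     0 1 2 3 4 5 6 7 8
x[i]:  3 9 4 1 5 8 6 7 2
dp:    1 2 2 1 3 4 4 5 2
At index 5 the value is 4.

4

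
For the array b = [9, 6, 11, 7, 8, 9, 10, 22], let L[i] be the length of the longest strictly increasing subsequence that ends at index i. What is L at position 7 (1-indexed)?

dp[i] = 1 + max{dp[j] : j<i, b[j]<b[i]} (or 1 if no such j):
i:      1  2  3  4  5  6  7  8
b[i]:   9  6 11  7  8  9 10 22
dp:     1  1  2  2  3  4  5  6
At index 7 the value is 5.

5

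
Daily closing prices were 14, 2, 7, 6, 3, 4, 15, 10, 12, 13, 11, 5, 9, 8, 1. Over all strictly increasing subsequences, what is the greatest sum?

44

Let S[i] be the best sum of a strictly increasing subsequence ending at i:
i:      1  2  3  4  5  6  7  8  9 10 11 12 13 14 15
a[i]:  14  2  7  6  3  4 15 10 12 13 11  5  9  8  1
S:     14  2  9  8  5  9 29 19 31 44 30 14 23 22  1
Maximum is 44 (e.g. 2 + 3 + 4 + 10 + 12 + 13).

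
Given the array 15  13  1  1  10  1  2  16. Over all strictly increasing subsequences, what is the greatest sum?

31

Let S[i] be the best sum of a strictly increasing subsequence ending at i:
i:      1  2  3  4  5  6  7  8
a[i]:  15 13  1  1 10  1  2 16
S:     15 13  1  1 11  1  3 31
Maximum is 31 (e.g. 15 + 16).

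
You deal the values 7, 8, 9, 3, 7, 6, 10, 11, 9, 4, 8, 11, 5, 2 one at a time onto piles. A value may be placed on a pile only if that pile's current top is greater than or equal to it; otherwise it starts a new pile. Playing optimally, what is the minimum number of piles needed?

Place each on the leftmost legal pile:
7 → new pile 1 (tops now [7])
8 → new pile 2 (tops now [7, 8])
9 → new pile 3 (tops now [7, 8, 9])
3 → pile 1 (tops now [3, 8, 9])
7 → pile 2 (tops now [3, 7, 9])
6 → pile 2 (tops now [3, 6, 9])
10 → new pile 4 (tops now [3, 6, 9, 10])
11 → new pile 5 (tops now [3, 6, 9, 10, 11])
9 → pile 3 (tops now [3, 6, 9, 10, 11])
4 → pile 2 (tops now [3, 4, 9, 10, 11])
8 → pile 3 (tops now [3, 4, 8, 10, 11])
11 → pile 5 (tops now [3, 4, 8, 10, 11])
5 → pile 3 (tops now [3, 4, 5, 10, 11])
2 → pile 1 (tops now [2, 4, 5, 10, 11])
Five piles.

5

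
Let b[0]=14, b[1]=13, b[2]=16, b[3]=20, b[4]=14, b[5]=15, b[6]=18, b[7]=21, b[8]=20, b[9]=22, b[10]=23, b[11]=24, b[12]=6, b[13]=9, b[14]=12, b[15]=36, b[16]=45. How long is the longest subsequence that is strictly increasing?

10

Track the smallest tail for each achievable length (strict):
14 → extends → [14]
13 → replaces 14 → [13]
16 → extends → [13, 16]
20 → extends → [13, 16, 20]
14 → replaces 16 → [13, 14, 20]
15 → replaces 20 → [13, 14, 15]
18 → extends → [13, 14, 15, 18]
21 → extends → [13, 14, 15, 18, 21]
20 → replaces 21 → [13, 14, 15, 18, 20]
22 → extends → [13, 14, 15, 18, 20, 22]
23 → extends → [13, 14, 15, 18, 20, 22, 23]
24 → extends → [13, 14, 15, 18, 20, 22, 23, 24]
6 → replaces 13 → [6, 14, 15, 18, 20, 22, 23, 24]
9 → replaces 14 → [6, 9, 15, 18, 20, 22, 23, 24]
12 → replaces 15 → [6, 9, 12, 18, 20, 22, 23, 24]
36 → extends → [6, 9, 12, 18, 20, 22, 23, 24, 36]
45 → extends → [6, 9, 12, 18, 20, 22, 23, 24, 36, 45]
Ten tails, so the longest strictly increasing subsequence has length 10 (e.g. 13, 14, 15, 18, 21, 22, 23, 24, 36, 45).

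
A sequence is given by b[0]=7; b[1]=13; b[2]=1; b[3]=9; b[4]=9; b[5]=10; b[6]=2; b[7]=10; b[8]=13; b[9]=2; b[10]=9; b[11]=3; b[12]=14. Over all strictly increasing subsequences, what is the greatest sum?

53

Let S[i] be the best sum of a strictly increasing subsequence ending at i:
i:      0  1  2  3  4  5  6  7  8  9 10 11 12
b[i]:   7 13  1  9  9 10  2 10 13  2  9  3 14
S:      7 20  1 16 16 26  3 26 39  3 16  6 53
Maximum is 53 (e.g. 7 + 9 + 10 + 13 + 14).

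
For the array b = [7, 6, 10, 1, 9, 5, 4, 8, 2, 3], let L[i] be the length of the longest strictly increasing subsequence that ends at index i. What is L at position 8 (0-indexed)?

2

dp[i] = 1 + max{dp[j] : j<i, b[j]<b[i]} (or 1 if no such j):
i:      0  1  2  3  4  5  6  7  8  9
b[i]:   7  6 10  1  9  5  4  8  2  3
dp:     1  1  2  1  2  2  2  3  2  3
At index 8 the value is 2.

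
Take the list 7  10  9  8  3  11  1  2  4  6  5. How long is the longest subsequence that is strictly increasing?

4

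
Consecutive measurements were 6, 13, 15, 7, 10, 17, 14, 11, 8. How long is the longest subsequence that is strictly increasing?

4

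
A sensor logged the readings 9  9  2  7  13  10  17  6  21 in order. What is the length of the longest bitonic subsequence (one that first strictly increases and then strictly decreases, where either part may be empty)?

inc[i] = longest strictly increasing subsequence ending at i; dec[i] = longest strictly decreasing subsequence starting at i:
i:      1  2  3  4  5  6  7  8  9
a[i]:   9  9  2  7 13 10 17  6 21
inc:    1  1  1  2  3  3  4  2  5
dec:    3  3  1  2  3  2  2  1  1
Best peak at i=5 (value 13): inc=3, dec=3, length 3+3−1 = 5.

5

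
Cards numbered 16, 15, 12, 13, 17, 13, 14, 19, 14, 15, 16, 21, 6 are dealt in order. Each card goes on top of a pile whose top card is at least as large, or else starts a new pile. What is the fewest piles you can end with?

6

The minimum number of non-increasing subsequences covering a sequence equals the length of its longest strictly increasing subsequence.
LIS length is 6 (e.g. 12, 13, 14, 15, 16, 21), so 6 piles are needed.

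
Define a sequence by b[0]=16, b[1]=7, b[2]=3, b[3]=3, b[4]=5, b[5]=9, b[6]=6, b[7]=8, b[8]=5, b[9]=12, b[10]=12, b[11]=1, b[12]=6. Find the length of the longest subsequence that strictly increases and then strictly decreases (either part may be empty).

6

inc[i] = longest strictly increasing subsequence ending at i; dec[i] = longest strictly decreasing subsequence starting at i:
i:      0  1  2  3  4  5  6  7  8  9 10 11 12
b[i]:  16  7  3  3  5  9  6  8  5 12 12  1  6
inc:    1  1  1  1  2  3  3  4  2  5  5  1  3
dec:    5  4  2  2  2  4  3  3  2  2  2  1  1
Best peak at i=5 (value 9): inc=3, dec=4, length 3+4−1 = 6.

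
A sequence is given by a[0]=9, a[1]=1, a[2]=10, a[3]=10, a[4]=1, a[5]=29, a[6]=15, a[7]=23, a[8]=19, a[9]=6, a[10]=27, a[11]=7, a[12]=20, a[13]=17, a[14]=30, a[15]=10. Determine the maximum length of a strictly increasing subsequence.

Let dp[i] be the length of the longest such subsequence ending at index i:
i:      0  1  2  3  4  5  6  7  8  9 10 11 12 13 14 15
a[i]:   9  1 10 10  1 29 15 23 19  6 27  7 20 17 30 10
dp:     1  1  2  2  1  3  3  4  4  2  5  3  5  4  6  4
Maximum dp value is 6.

6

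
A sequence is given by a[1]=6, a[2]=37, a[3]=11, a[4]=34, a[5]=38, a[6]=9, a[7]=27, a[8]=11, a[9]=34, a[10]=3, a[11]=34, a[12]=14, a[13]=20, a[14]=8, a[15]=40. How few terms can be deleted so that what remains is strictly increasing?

Fewest deletions = n − (longest strictly increasing subsequence).
Patience tails:
6 → extends → [6]
37 → extends → [6, 37]
11 → replaces 37 → [6, 11]
34 → extends → [6, 11, 34]
38 → extends → [6, 11, 34, 38]
9 → replaces 11 → [6, 9, 34, 38]
27 → replaces 34 → [6, 9, 27, 38]
11 → replaces 27 → [6, 9, 11, 38]
34 → replaces 38 → [6, 9, 11, 34]
3 → replaces 6 → [3, 9, 11, 34]
34 → already a tail → [3, 9, 11, 34]
14 → replaces 34 → [3, 9, 11, 14]
20 → extends → [3, 9, 11, 14, 20]
8 → replaces 9 → [3, 8, 11, 14, 20]
40 → extends → [3, 8, 11, 14, 20, 40]
Longest strictly increasing subsequence has length 6, so deletions = 15 − 6 = 9.

9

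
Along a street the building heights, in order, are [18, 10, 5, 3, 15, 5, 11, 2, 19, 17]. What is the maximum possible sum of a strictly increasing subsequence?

44

Let S[i] be the best sum of a strictly increasing subsequence ending at i:
i:      1  2  3  4  5  6  7  8  9 10
a[i]:  18 10  5  3 15  5 11  2 19 17
S:     18 10  5  3 25  8 21  2 44 42
Maximum is 44 (e.g. 10 + 15 + 19).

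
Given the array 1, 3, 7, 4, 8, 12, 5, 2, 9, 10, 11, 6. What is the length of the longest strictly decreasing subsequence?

3

Let dp[i] be the longest strictly decreasing subsequence ending at i:
i:      1  2  3  4  5  6  7  8  9 10 11 12
a[i]:   1  3  7  4  8 12  5  2  9 10 11  6
dp:     1  1  1  2  1  1  2  3  2  2  2  3
Maximum is 3.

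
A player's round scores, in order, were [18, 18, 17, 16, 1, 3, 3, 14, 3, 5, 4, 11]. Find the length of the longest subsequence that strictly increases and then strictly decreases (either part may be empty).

inc[i] = longest strictly increasing subsequence ending at i; dec[i] = longest strictly decreasing subsequence starting at i:
i:      1  2  3  4  5  6  7  8  9 10 11 12
a[i]:  18 18 17 16  1  3  3 14  3  5  4 11
inc:    1  1  1  1  1  2  2  3  2  3  3  4
dec:    6  6  5  4  1  1  1  3  1  2  1  1
Best peak at i=1 (value 18): inc=1, dec=6, length 1+6−1 = 6.

6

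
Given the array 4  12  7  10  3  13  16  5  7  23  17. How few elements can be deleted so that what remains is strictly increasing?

5

Fewest deletions = n − (longest strictly increasing subsequence).
Patience tails:
4 → extends → [4]
12 → extends → [4, 12]
7 → replaces 12 → [4, 7]
10 → extends → [4, 7, 10]
3 → replaces 4 → [3, 7, 10]
13 → extends → [3, 7, 10, 13]
16 → extends → [3, 7, 10, 13, 16]
5 → replaces 7 → [3, 5, 10, 13, 16]
7 → replaces 10 → [3, 5, 7, 13, 16]
23 → extends → [3, 5, 7, 13, 16, 23]
17 → replaces 23 → [3, 5, 7, 13, 16, 17]
Longest strictly increasing subsequence has length 6, so deletions = 11 − 6 = 5.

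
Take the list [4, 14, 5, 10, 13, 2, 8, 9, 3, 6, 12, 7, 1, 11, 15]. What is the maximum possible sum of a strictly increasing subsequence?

53

Let S[i] be the best sum of a strictly increasing subsequence ending at i:
i:      1  2  3  4  5  6  7  8  9 10 11 12 13 14 15
a[i]:   4 14  5 10 13  2  8  9  3  6 12  7  1 11 15
S:      4 18  9 19 32  2 17 26  5 15 38 22  1 37 53
Maximum is 53 (e.g. 4 + 5 + 8 + 9 + 12 + 15).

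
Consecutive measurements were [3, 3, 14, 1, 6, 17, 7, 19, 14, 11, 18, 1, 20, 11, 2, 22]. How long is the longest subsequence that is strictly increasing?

Track the smallest tail for each achievable length (strict):
3 → extends → [3]
3 → already a tail → [3]
14 → extends → [3, 14]
1 → replaces 3 → [1, 14]
6 → replaces 14 → [1, 6]
17 → extends → [1, 6, 17]
7 → replaces 17 → [1, 6, 7]
19 → extends → [1, 6, 7, 19]
14 → replaces 19 → [1, 6, 7, 14]
11 → replaces 14 → [1, 6, 7, 11]
18 → extends → [1, 6, 7, 11, 18]
1 → already a tail → [1, 6, 7, 11, 18]
20 → extends → [1, 6, 7, 11, 18, 20]
11 → already a tail → [1, 6, 7, 11, 18, 20]
2 → replaces 6 → [1, 2, 7, 11, 18, 20]
22 → extends → [1, 2, 7, 11, 18, 20, 22]
Seven tails, so the longest strictly increasing subsequence has length 7 (e.g. 3, 6, 7, 14, 18, 20, 22).

7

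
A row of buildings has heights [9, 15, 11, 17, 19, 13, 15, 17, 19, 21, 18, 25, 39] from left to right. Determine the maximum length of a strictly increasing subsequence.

Track the smallest tail for each achievable length (strict):
9 → extends → [9]
15 → extends → [9, 15]
11 → replaces 15 → [9, 11]
17 → extends → [9, 11, 17]
19 → extends → [9, 11, 17, 19]
13 → replaces 17 → [9, 11, 13, 19]
15 → replaces 19 → [9, 11, 13, 15]
17 → extends → [9, 11, 13, 15, 17]
19 → extends → [9, 11, 13, 15, 17, 19]
21 → extends → [9, 11, 13, 15, 17, 19, 21]
18 → replaces 19 → [9, 11, 13, 15, 17, 18, 21]
25 → extends → [9, 11, 13, 15, 17, 18, 21, 25]
39 → extends → [9, 11, 13, 15, 17, 18, 21, 25, 39]
Nine tails, so the longest strictly increasing subsequence has length 9 (e.g. 9, 11, 13, 15, 17, 19, 21, 25, 39).

9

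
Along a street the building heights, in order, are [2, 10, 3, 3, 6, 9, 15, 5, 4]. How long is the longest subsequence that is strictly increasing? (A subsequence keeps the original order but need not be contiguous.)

5

Let dp[i] be the length of the longest such subsequence ending at index i:
i:      1  2  3  4  5  6  7  8  9
a[i]:   2 10  3  3  6  9 15  5  4
dp:     1  2  2  2  3  4  5  3  3
Maximum dp value is 5.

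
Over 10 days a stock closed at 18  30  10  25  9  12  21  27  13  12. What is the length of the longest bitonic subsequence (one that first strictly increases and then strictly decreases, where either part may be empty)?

inc[i] = longest strictly increasing subsequence ending at i; dec[i] = longest strictly decreasing subsequence starting at i:
i:      1  2  3  4  5  6  7  8  9 10
a[i]:  18 30 10 25  9 12 21 27 13 12
inc:    1  2  1  2  1  2  3  4  3  2
dec:    3  5  2  4  1  1  3  3  2  1
Best peak at i=2 (value 30): inc=2, dec=5, length 2+5−1 = 6.

6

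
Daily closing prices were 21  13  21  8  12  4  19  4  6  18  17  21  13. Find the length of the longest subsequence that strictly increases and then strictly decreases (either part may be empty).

inc[i] = longest strictly increasing subsequence ending at i; dec[i] = longest strictly decreasing subsequence starting at i:
i:      1  2  3  4  5  6  7  8  9 10 11 12 13
a[i]:  21 13 21  8 12  4 19  4  6 18 17 21 13
inc:    1  1  2  1  2  1  3  1  2  3  3  4  3
dec:    5  3  5  2  2  1  4  1  1  3  2  2  1
Best peak at i=3 (value 21): inc=2, dec=5, length 2+5−1 = 6.

6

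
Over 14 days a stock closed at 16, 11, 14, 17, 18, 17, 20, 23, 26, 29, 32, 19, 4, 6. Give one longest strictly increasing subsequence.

Patience tails give the LIS length; then backtrack through the dp parents:
16 → extends → [16]
11 → replaces 16 → [11]
14 → extends → [11, 14]
17 → extends → [11, 14, 17]
18 → extends → [11, 14, 17, 18]
17 → already a tail → [11, 14, 17, 18]
20 → extends → [11, 14, 17, 18, 20]
23 → extends → [11, 14, 17, 18, 20, 23]
26 → extends → [11, 14, 17, 18, 20, 23, 26]
29 → extends → [11, 14, 17, 18, 20, 23, 26, 29]
32 → extends → [11, 14, 17, 18, 20, 23, 26, 29, 32]
19 → replaces 20 → [11, 14, 17, 18, 19, 23, 26, 29, 32]
4 → replaces 11 → [4, 14, 17, 18, 19, 23, 26, 29, 32]
6 → replaces 14 → [4, 6, 17, 18, 19, 23, 26, 29, 32]
Length 9; one witness is 11, 14, 17, 18, 20, 23, 26, 29, 32.

11, 14, 17, 18, 20, 23, 26, 29, 32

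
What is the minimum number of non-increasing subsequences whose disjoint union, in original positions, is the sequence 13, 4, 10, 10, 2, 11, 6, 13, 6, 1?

The minimum number of non-increasing subsequences covering a sequence equals the length of its longest strictly increasing subsequence.
LIS length is 4 (e.g. 4, 10, 11, 13), so 4 piles are needed.

4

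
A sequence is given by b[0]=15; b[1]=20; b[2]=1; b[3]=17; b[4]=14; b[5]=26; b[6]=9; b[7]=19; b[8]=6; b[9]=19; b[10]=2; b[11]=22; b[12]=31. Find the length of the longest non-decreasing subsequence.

6

Let dp[i] be the length of the longest such subsequence ending at index i:
i:      0  1  2  3  4  5  6  7  8  9 10 11 12
b[i]:  15 20  1 17 14 26  9 19  6 19  2 22 31
dp:     1  2  1  2  2  3  2  3  2  4  2  5  6
Maximum dp value is 6.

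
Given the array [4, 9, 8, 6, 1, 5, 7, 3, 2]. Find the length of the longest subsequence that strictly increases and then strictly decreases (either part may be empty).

inc[i] = longest strictly increasing subsequence ending at i; dec[i] = longest strictly decreasing subsequence starting at i:
i:     1 2 3 4 5 6 7 8 9
a[i]:  4 9 8 6 1 5 7 3 2
inc:   1 2 2 2 1 2 3 2 2
dec:   3 6 5 4 1 3 3 2 1
Best peak at i=2 (value 9): inc=2, dec=6, length 2+6−1 = 7.

7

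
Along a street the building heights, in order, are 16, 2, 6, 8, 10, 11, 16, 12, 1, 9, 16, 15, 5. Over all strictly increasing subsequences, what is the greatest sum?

Let S[i] be the best sum of a strictly increasing subsequence ending at i:
i:      1  2  3  4  5  6  7  8  9 10 11 12 13
a[i]:  16  2  6  8 10 11 16 12  1  9 16 15  5
S:     16  2  8 16 26 37 53 49  1 25 65 64  7
Maximum is 65 (e.g. 2 + 6 + 8 + 10 + 11 + 12 + 16).

65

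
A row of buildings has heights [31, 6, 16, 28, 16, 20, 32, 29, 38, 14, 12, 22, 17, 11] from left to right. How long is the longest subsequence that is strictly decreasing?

6

Negate each value so 'decreasing' becomes 'increasing', then run patience tails on the negated sequence:
-31 → extends → [-31]
-6 → extends → [-31, -6]
-16 → replaces -6 → [-31, -16]
-28 → replaces -16 → [-31, -28]
-16 → extends → [-31, -28, -16]
-20 → replaces -16 → [-31, -28, -20]
-32 → replaces -31 → [-32, -28, -20]
-29 → replaces -28 → [-32, -29, -20]
-38 → replaces -32 → [-38, -29, -20]
-14 → extends → [-38, -29, -20, -14]
-12 → extends → [-38, -29, -20, -14, -12]
-22 → replaces -20 → [-38, -29, -22, -14, -12]
-17 → replaces -14 → [-38, -29, -22, -17, -12]
-11 → extends → [-38, -29, -22, -17, -12, -11]
Six tails, so the longest strictly decreasing subsequence of the original has length 6.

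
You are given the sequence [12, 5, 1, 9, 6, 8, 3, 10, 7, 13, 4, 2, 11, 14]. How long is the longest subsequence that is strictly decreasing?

6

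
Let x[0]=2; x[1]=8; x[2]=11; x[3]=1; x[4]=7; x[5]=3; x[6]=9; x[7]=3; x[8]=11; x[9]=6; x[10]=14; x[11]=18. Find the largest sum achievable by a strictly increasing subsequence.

Let S[i] be the best sum of a strictly increasing subsequence ending at i:
i:      0  1  2  3  4  5  6  7  8  9 10 11
x[i]:   2  8 11  1  7  3  9  3 11  6 14 18
S:      2 10 21  1  9  5 19  5 30 11 44 62
Maximum is 62 (e.g. 2 + 8 + 9 + 11 + 14 + 18).

62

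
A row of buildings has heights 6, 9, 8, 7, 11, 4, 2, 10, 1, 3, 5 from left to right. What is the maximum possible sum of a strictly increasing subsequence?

Let S[i] be the best sum of a strictly increasing subsequence ending at i:
i:      1  2  3  4  5  6  7  8  9 10 11
a[i]:   6  9  8  7 11  4  2 10  1  3  5
S:      6 15 14 13 26  4  2 25  1  5 10
Maximum is 26 (e.g. 6 + 9 + 11).

26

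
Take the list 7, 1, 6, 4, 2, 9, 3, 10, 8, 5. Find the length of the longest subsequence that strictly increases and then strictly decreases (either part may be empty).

inc[i] = longest strictly increasing subsequence ending at i; dec[i] = longest strictly decreasing subsequence starting at i:
i:      1  2  3  4  5  6  7  8  9 10
a[i]:   7  1  6  4  2  9  3 10  8  5
inc:    1  1  2  2  2  3  3  4  4  4
dec:    4  1  3  2  1  3  1  3  2  1
Best peak at i=8 (value 10): inc=4, dec=3, length 4+3−1 = 6.

6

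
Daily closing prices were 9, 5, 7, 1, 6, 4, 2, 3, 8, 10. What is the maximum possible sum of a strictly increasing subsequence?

Let S[i] be the best sum of a strictly increasing subsequence ending at i:
i:      1  2  3  4  5  6  7  8  9 10
a[i]:   9  5  7  1  6  4  2  3  8 10
S:      9  5 12  1 11  5  3  6 20 30
Maximum is 30 (e.g. 5 + 7 + 8 + 10).

30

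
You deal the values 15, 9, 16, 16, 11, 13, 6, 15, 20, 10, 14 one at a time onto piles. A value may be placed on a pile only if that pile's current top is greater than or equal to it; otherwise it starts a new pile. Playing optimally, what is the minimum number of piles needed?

5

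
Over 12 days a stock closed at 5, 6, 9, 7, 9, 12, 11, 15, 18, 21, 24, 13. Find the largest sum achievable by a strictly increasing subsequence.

Let S[i] be the best sum of a strictly increasing subsequence ending at i:
i:       1   2   3   4   5   6   7   8   9  10  11  12
a[i]:    5   6   9   7   9  12  11  15  18  21  24  13
S:       5  11  20  18  27  39  38  54  72  93 117  52
Maximum is 117 (e.g. 5 + 6 + 7 + 9 + 12 + 15 + 18 + 21 + 24).

117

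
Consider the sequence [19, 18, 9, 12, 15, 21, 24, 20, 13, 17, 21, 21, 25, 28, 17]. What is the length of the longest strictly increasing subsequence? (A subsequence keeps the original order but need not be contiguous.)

7

Track the smallest tail for each achievable length (strict):
19 → extends → [19]
18 → replaces 19 → [18]
9 → replaces 18 → [9]
12 → extends → [9, 12]
15 → extends → [9, 12, 15]
21 → extends → [9, 12, 15, 21]
24 → extends → [9, 12, 15, 21, 24]
20 → replaces 21 → [9, 12, 15, 20, 24]
13 → replaces 15 → [9, 12, 13, 20, 24]
17 → replaces 20 → [9, 12, 13, 17, 24]
21 → replaces 24 → [9, 12, 13, 17, 21]
21 → already a tail → [9, 12, 13, 17, 21]
25 → extends → [9, 12, 13, 17, 21, 25]
28 → extends → [9, 12, 13, 17, 21, 25, 28]
17 → already a tail → [9, 12, 13, 17, 21, 25, 28]
Seven tails, so the longest strictly increasing subsequence has length 7 (e.g. 9, 12, 15, 21, 24, 25, 28).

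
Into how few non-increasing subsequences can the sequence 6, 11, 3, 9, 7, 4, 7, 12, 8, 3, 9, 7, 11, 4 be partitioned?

The minimum number of non-increasing subsequences covering a sequence equals the length of its longest strictly increasing subsequence.
LIS length is 6 (e.g. 3, 4, 7, 8, 9, 11), so 6 piles are needed.

6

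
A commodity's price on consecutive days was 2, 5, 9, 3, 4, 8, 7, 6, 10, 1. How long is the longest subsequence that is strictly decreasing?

5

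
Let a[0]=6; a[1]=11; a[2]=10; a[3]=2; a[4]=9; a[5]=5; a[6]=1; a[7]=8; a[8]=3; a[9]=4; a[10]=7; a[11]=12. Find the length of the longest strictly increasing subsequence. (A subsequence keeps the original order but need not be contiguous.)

Let dp[i] be the length of the longest such subsequence ending at index i:
i:      0  1  2  3  4  5  6  7  8  9 10 11
a[i]:   6 11 10  2  9  5  1  8  3  4  7 12
dp:     1  2  2  1  2  2  1  3  2  3  4  5
Maximum dp value is 5.

5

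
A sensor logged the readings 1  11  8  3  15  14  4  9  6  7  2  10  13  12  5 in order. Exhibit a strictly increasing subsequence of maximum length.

1, 3, 4, 6, 7, 10, 13

Patience tails give the LIS length; then backtrack through the dp parents:
1 → extends → [1]
11 → extends → [1, 11]
8 → replaces 11 → [1, 8]
3 → replaces 8 → [1, 3]
15 → extends → [1, 3, 15]
14 → replaces 15 → [1, 3, 14]
4 → replaces 14 → [1, 3, 4]
9 → extends → [1, 3, 4, 9]
6 → replaces 9 → [1, 3, 4, 6]
7 → extends → [1, 3, 4, 6, 7]
2 → replaces 3 → [1, 2, 4, 6, 7]
10 → extends → [1, 2, 4, 6, 7, 10]
13 → extends → [1, 2, 4, 6, 7, 10, 13]
12 → replaces 13 → [1, 2, 4, 6, 7, 10, 12]
5 → replaces 6 → [1, 2, 4, 5, 7, 10, 12]
Length 7; one witness is 1, 3, 4, 6, 7, 10, 13.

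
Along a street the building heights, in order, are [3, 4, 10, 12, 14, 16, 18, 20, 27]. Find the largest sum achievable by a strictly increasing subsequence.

Let S[i] be the best sum of a strictly increasing subsequence ending at i:
i:       1   2   3   4   5   6   7   8   9
a[i]:    3   4  10  12  14  16  18  20  27
S:       3   7  17  29  43  59  77  97 124
Maximum is 124 (e.g. 3 + 4 + 10 + 12 + 14 + 16 + 18 + 20 + 27).

124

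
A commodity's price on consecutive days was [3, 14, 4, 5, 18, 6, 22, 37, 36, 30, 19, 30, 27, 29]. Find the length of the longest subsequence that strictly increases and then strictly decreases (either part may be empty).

9

inc[i] = longest strictly increasing subsequence ending at i; dec[i] = longest strictly decreasing subsequence starting at i:
i:      1  2  3  4  5  6  7  8  9 10 11 12 13 14
a[i]:   3 14  4  5 18  6 22 37 36 30 19 30 27 29
inc:    1  2  2  3  4  4  5  6  6  6  5  6  6  7
dec:    1  2  1  1  2  1  2  4  3  2  1  2  1  1
Best peak at i=8 (value 37): inc=6, dec=4, length 6+4−1 = 9.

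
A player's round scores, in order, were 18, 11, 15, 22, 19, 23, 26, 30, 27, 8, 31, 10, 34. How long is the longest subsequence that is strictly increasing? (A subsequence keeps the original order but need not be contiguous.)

8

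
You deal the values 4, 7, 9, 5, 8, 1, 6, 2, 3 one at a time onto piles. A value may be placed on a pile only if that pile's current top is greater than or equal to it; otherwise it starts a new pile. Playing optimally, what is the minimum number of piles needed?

Place each on the leftmost legal pile:
4 → new pile 1 (tops now [4])
7 → new pile 2 (tops now [4, 7])
9 → new pile 3 (tops now [4, 7, 9])
5 → pile 2 (tops now [4, 5, 9])
8 → pile 3 (tops now [4, 5, 8])
1 → pile 1 (tops now [1, 5, 8])
6 → pile 3 (tops now [1, 5, 6])
2 → pile 2 (tops now [1, 2, 6])
3 → pile 3 (tops now [1, 2, 3])
Three piles.

3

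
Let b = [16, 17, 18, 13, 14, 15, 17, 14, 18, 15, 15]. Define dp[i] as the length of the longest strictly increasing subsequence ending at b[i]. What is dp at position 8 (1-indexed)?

dp[i] = 1 + max{dp[j] : j<i, b[j]<b[i]} (or 1 if no such j):
i:      1  2  3  4  5  6  7  8  9 10 11
b[i]:  16 17 18 13 14 15 17 14 18 15 15
dp:     1  2  3  1  2  3  4  2  5  3  3
At index 8 the value is 2.

2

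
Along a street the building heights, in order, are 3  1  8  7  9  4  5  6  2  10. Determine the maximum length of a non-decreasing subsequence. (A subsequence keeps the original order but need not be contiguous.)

Track the smallest tail for each achievable length (allowing ties):
3 → extends → [3]
1 → replaces 3 → [1]
8 → extends → [1, 8]
7 → replaces 8 → [1, 7]
9 → extends → [1, 7, 9]
4 → replaces 7 → [1, 4, 9]
5 → replaces 9 → [1, 4, 5]
6 → extends → [1, 4, 5, 6]
2 → replaces 4 → [1, 2, 5, 6]
10 → extends → [1, 2, 5, 6, 10]
Five tails, so the longest non-decreasing subsequence has length 5 (e.g. 3, 4, 5, 6, 10).

5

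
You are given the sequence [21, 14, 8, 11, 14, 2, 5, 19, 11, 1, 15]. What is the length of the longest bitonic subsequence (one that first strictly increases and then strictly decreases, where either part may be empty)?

inc[i] = longest strictly increasing subsequence ending at i; dec[i] = longest strictly decreasing subsequence starting at i:
i:      1  2  3  4  5  6  7  8  9 10 11
a[i]:  21 14  8 11 14  2  5 19 11  1 15
inc:    1  1  1  2  3  1  2  4  3  1  4
dec:    5  4  3  3  3  2  2  3  2  1  1
Best peak at i=8 (value 19): inc=4, dec=3, length 4+3−1 = 6.

6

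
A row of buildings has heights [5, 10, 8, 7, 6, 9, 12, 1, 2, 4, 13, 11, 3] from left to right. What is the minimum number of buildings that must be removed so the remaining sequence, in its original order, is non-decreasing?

Fewest deletions = n − (longest non-decreasing subsequence).
Patience tails:
5 → extends → [5]
10 → extends → [5, 10]
8 → replaces 10 → [5, 8]
7 → replaces 8 → [5, 7]
6 → replaces 7 → [5, 6]
9 → extends → [5, 6, 9]
12 → extends → [5, 6, 9, 12]
1 → replaces 5 → [1, 6, 9, 12]
2 → replaces 6 → [1, 2, 9, 12]
4 → replaces 9 → [1, 2, 4, 12]
13 → extends → [1, 2, 4, 12, 13]
11 → replaces 12 → [1, 2, 4, 11, 13]
3 → replaces 4 → [1, 2, 3, 11, 13]
Longest non-decreasing subsequence has length 5, so deletions = 13 − 5 = 8.

8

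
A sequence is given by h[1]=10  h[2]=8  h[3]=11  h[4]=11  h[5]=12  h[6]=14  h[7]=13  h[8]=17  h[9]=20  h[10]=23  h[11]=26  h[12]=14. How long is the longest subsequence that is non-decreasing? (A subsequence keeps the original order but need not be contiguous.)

Let dp[i] be the length of the longest such subsequence ending at index i:
i:      1  2  3  4  5  6  7  8  9 10 11 12
h[i]:  10  8 11 11 12 14 13 17 20 23 26 14
dp:     1  1  2  3  4  5  5  6  7  8  9  6
Maximum dp value is 9.

9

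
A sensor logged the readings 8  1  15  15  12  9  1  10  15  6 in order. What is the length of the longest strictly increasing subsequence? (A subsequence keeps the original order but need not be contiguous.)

4

Track the smallest tail for each achievable length (strict):
8 → extends → [8]
1 → replaces 8 → [1]
15 → extends → [1, 15]
15 → already a tail → [1, 15]
12 → replaces 15 → [1, 12]
9 → replaces 12 → [1, 9]
1 → already a tail → [1, 9]
10 → extends → [1, 9, 10]
15 → extends → [1, 9, 10, 15]
6 → replaces 9 → [1, 6, 10, 15]
Four tails, so the longest strictly increasing subsequence has length 4 (e.g. 8, 9, 10, 15).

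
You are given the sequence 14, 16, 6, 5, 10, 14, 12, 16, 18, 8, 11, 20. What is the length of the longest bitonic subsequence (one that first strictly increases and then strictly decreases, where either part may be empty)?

inc[i] = longest strictly increasing subsequence ending at i; dec[i] = longest strictly decreasing subsequence starting at i:
i:      1  2  3  4  5  6  7  8  9 10 11 12
a[i]:  14 16  6  5 10 14 12 16 18  8 11 20
inc:    1  2  1  1  2  3  3  4  5  2  3  6
dec:    3  4  2  1  2  3  2  2  2  1  1  1
Best peak at i=9 (value 18): inc=5, dec=2, length 5+2−1 = 6.

6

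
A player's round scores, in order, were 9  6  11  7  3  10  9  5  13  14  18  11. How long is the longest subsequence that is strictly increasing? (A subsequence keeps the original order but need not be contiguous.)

Let dp[i] be the length of the longest such subsequence ending at index i:
i:      1  2  3  4  5  6  7  8  9 10 11 12
a[i]:   9  6 11  7  3 10  9  5 13 14 18 11
dp:     1  1  2  2  1  3  3  2  4  5  6  4
Maximum dp value is 6.

6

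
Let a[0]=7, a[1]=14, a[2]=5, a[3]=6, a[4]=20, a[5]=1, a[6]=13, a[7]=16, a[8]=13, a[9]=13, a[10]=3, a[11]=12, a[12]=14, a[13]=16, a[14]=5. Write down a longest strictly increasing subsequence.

Patience tails give the LIS length; then backtrack through the dp parents:
7 → extends → [7]
14 → extends → [7, 14]
5 → replaces 7 → [5, 14]
6 → replaces 14 → [5, 6]
20 → extends → [5, 6, 20]
1 → replaces 5 → [1, 6, 20]
13 → replaces 20 → [1, 6, 13]
16 → extends → [1, 6, 13, 16]
13 → already a tail → [1, 6, 13, 16]
13 → already a tail → [1, 6, 13, 16]
3 → replaces 6 → [1, 3, 13, 16]
12 → replaces 13 → [1, 3, 12, 16]
14 → replaces 16 → [1, 3, 12, 14]
16 → extends → [1, 3, 12, 14, 16]
5 → replaces 12 → [1, 3, 5, 14, 16]
Length 5; one witness is 5, 6, 13, 14, 16.

5, 6, 13, 14, 16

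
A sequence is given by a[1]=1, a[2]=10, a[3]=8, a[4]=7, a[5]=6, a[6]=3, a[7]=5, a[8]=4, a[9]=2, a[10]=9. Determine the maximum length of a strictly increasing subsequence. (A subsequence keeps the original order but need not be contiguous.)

Track the smallest tail for each achievable length (strict):
1 → extends → [1]
10 → extends → [1, 10]
8 → replaces 10 → [1, 8]
7 → replaces 8 → [1, 7]
6 → replaces 7 → [1, 6]
3 → replaces 6 → [1, 3]
5 → extends → [1, 3, 5]
4 → replaces 5 → [1, 3, 4]
2 → replaces 3 → [1, 2, 4]
9 → extends → [1, 2, 4, 9]
Four tails, so the longest strictly increasing subsequence has length 4 (e.g. 1, 3, 5, 9).

4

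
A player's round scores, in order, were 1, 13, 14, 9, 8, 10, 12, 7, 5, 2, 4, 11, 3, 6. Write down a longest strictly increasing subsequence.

Patience tails give the LIS length; then backtrack through the dp parents:
1 → extends → [1]
13 → extends → [1, 13]
14 → extends → [1, 13, 14]
9 → replaces 13 → [1, 9, 14]
8 → replaces 9 → [1, 8, 14]
10 → replaces 14 → [1, 8, 10]
12 → extends → [1, 8, 10, 12]
7 → replaces 8 → [1, 7, 10, 12]
5 → replaces 7 → [1, 5, 10, 12]
2 → replaces 5 → [1, 2, 10, 12]
4 → replaces 10 → [1, 2, 4, 12]
11 → replaces 12 → [1, 2, 4, 11]
3 → replaces 4 → [1, 2, 3, 11]
6 → replaces 11 → [1, 2, 3, 6]
Length 4; one witness is 1, 9, 10, 12.

1, 9, 10, 12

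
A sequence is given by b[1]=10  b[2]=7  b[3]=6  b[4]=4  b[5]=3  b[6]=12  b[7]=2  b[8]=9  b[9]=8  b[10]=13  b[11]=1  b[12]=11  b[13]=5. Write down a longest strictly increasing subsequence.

Patience tails give the LIS length; then backtrack through the dp parents:
10 → extends → [10]
7 → replaces 10 → [7]
6 → replaces 7 → [6]
4 → replaces 6 → [4]
3 → replaces 4 → [3]
12 → extends → [3, 12]
2 → replaces 3 → [2, 12]
9 → replaces 12 → [2, 9]
8 → replaces 9 → [2, 8]
13 → extends → [2, 8, 13]
1 → replaces 2 → [1, 8, 13]
11 → replaces 13 → [1, 8, 11]
5 → replaces 8 → [1, 5, 11]
Length 3; one witness is 10, 12, 13.

10, 12, 13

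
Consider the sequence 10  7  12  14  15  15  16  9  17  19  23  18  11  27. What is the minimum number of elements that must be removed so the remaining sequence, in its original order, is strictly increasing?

5

Fewest deletions = n − (longest strictly increasing subsequence).
Patience tails:
10 → extends → [10]
7 → replaces 10 → [7]
12 → extends → [7, 12]
14 → extends → [7, 12, 14]
15 → extends → [7, 12, 14, 15]
15 → already a tail → [7, 12, 14, 15]
16 → extends → [7, 12, 14, 15, 16]
9 → replaces 12 → [7, 9, 14, 15, 16]
17 → extends → [7, 9, 14, 15, 16, 17]
19 → extends → [7, 9, 14, 15, 16, 17, 19]
23 → extends → [7, 9, 14, 15, 16, 17, 19, 23]
18 → replaces 19 → [7, 9, 14, 15, 16, 17, 18, 23]
11 → replaces 14 → [7, 9, 11, 15, 16, 17, 18, 23]
27 → extends → [7, 9, 11, 15, 16, 17, 18, 23, 27]
Longest strictly increasing subsequence has length 9, so deletions = 14 − 9 = 5.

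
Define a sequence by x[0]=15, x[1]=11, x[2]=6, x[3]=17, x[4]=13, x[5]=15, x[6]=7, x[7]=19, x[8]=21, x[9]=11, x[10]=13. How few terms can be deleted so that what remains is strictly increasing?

Fewest deletions = n − (longest strictly increasing subsequence).
Patience tails:
15 → extends → [15]
11 → replaces 15 → [11]
6 → replaces 11 → [6]
17 → extends → [6, 17]
13 → replaces 17 → [6, 13]
15 → extends → [6, 13, 15]
7 → replaces 13 → [6, 7, 15]
19 → extends → [6, 7, 15, 19]
21 → extends → [6, 7, 15, 19, 21]
11 → replaces 15 → [6, 7, 11, 19, 21]
13 → replaces 19 → [6, 7, 11, 13, 21]
Longest strictly increasing subsequence has length 5, so deletions = 11 − 5 = 6.

6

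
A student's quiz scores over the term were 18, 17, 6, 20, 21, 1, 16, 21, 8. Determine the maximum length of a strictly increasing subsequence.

3

Let dp[i] be the length of the longest such subsequence ending at index i:
i:      1  2  3  4  5  6  7  8  9
a[i]:  18 17  6 20 21  1 16 21  8
dp:     1  1  1  2  3  1  2  3  2
Maximum dp value is 3.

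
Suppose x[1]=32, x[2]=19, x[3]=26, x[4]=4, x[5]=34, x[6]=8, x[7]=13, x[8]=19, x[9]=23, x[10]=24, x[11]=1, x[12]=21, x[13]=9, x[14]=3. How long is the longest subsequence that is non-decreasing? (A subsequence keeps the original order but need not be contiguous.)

Track the smallest tail for each achievable length (allowing ties):
32 → extends → [32]
19 → replaces 32 → [19]
26 → extends → [19, 26]
4 → replaces 19 → [4, 26]
34 → extends → [4, 26, 34]
8 → replaces 26 → [4, 8, 34]
13 → replaces 34 → [4, 8, 13]
19 → extends → [4, 8, 13, 19]
23 → extends → [4, 8, 13, 19, 23]
24 → extends → [4, 8, 13, 19, 23, 24]
1 → replaces 4 → [1, 8, 13, 19, 23, 24]
21 → replaces 23 → [1, 8, 13, 19, 21, 24]
9 → replaces 13 → [1, 8, 9, 19, 21, 24]
3 → replaces 8 → [1, 3, 9, 19, 21, 24]
Six tails, so the longest non-decreasing subsequence has length 6 (e.g. 4, 8, 13, 19, 23, 24).

6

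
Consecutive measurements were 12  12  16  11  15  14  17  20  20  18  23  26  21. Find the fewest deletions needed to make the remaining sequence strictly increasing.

7

Fewest deletions = n − (longest strictly increasing subsequence).
Patience tails:
12 → extends → [12]
12 → already a tail → [12]
16 → extends → [12, 16]
11 → replaces 12 → [11, 16]
15 → replaces 16 → [11, 15]
14 → replaces 15 → [11, 14]
17 → extends → [11, 14, 17]
20 → extends → [11, 14, 17, 20]
20 → already a tail → [11, 14, 17, 20]
18 → replaces 20 → [11, 14, 17, 18]
23 → extends → [11, 14, 17, 18, 23]
26 → extends → [11, 14, 17, 18, 23, 26]
21 → replaces 23 → [11, 14, 17, 18, 21, 26]
Longest strictly increasing subsequence has length 6, so deletions = 13 − 6 = 7.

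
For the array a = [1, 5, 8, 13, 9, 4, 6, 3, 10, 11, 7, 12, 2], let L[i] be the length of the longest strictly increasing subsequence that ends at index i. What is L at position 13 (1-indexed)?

dp[i] = 1 + max{dp[j] : j<i, a[j]<a[i]} (or 1 if no such j):
i:      1  2  3  4  5  6  7  8  9 10 11 12 13
a[i]:   1  5  8 13  9  4  6  3 10 11  7 12  2
dp:     1  2  3  4  4  2  3  2  5  6  4  7  2
At index 13 the value is 2.

2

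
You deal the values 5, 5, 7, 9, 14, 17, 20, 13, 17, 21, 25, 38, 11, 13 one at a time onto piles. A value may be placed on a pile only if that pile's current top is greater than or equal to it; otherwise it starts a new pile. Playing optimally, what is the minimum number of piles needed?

Place each on the leftmost legal pile:
5 → new pile 1 (tops now [5])
5 → pile 1 (tops now [5])
7 → new pile 2 (tops now [5, 7])
9 → new pile 3 (tops now [5, 7, 9])
14 → new pile 4 (tops now [5, 7, 9, 14])
17 → new pile 5 (tops now [5, 7, 9, 14, 17])
20 → new pile 6 (tops now [5, 7, 9, 14, 17, 20])
13 → pile 4 (tops now [5, 7, 9, 13, 17, 20])
17 → pile 5 (tops now [5, 7, 9, 13, 17, 20])
21 → new pile 7 (tops now [5, 7, 9, 13, 17, 20, 21])
25 → new pile 8 (tops now [5, 7, 9, 13, 17, 20, 21, 25])
38 → new pile 9 (tops now [5, 7, 9, 13, 17, 20, 21, 25, 38])
11 → pile 4 (tops now [5, 7, 9, 11, 17, 20, 21, 25, 38])
13 → pile 5 (tops now [5, 7, 9, 11, 13, 20, 21, 25, 38])
Nine piles.

9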